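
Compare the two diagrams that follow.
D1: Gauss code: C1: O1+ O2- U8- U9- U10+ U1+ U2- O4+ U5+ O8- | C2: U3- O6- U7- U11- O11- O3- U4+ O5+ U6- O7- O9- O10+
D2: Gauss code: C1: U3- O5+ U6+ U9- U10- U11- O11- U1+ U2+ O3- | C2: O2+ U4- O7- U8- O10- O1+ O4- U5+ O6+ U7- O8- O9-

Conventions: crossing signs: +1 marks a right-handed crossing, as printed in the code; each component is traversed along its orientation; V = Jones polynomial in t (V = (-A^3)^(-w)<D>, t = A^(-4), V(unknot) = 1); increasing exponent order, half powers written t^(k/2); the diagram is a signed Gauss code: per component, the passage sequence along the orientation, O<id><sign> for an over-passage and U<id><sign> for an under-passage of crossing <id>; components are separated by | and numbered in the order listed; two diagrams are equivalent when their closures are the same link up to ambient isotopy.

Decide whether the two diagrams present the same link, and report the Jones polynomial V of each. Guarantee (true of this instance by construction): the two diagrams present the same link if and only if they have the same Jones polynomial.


same link: yes
V(D1) = t^(-7/2) - t^(-5/2) + t^(-3/2) - 2t^(-1/2) - t^(3/2)  [11 crossings, <D> = A^-15 + 2A^-7 - A^-3 + A - A^5, w = -3]
D2 (bracket A^-15 + 2A^-7 - A^-3 + A - A^5; 11 crossings at w = -3): V = t^(-7/2) - t^(-5/2) + t^(-3/2) - 2t^(-1/2) - t^(3/2)
note: Reidemeister moves carry D1 (11 crossings) to D2 (11)


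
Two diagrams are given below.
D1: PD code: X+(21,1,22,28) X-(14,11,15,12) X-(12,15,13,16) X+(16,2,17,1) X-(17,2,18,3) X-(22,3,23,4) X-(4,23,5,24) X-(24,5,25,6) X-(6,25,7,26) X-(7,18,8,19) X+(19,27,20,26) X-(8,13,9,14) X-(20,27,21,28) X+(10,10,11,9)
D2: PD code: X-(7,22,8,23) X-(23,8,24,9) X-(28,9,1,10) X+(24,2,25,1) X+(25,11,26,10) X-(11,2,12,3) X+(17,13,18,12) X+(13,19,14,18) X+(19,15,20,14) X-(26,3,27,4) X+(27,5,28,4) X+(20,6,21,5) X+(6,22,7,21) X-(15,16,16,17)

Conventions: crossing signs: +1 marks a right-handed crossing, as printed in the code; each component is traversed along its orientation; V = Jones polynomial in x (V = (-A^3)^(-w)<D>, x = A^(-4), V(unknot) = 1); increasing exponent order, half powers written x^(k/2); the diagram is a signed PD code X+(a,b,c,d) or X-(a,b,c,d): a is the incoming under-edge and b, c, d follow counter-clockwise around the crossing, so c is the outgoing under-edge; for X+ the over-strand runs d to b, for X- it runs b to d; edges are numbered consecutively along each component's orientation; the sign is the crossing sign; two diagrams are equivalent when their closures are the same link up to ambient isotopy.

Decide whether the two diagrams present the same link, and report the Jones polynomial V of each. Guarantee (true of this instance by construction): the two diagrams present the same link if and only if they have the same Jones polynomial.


same link: no
V(D1) = x^-8 - 2x^-7 + x^-6 - 2x^-5 + 2x^-4 + x^-2  [14 crossings, <D> = A^-10 + 2A^-2 - 2A^2 + A^6 - 2A^10 + A^14, w = -6]
D2 (bracket -A^-10 + A^-6 + A^2; 14 crossings at w = +2): V = x + x^3 - x^4
note: 2 values of V(x) split the 2 diagrams


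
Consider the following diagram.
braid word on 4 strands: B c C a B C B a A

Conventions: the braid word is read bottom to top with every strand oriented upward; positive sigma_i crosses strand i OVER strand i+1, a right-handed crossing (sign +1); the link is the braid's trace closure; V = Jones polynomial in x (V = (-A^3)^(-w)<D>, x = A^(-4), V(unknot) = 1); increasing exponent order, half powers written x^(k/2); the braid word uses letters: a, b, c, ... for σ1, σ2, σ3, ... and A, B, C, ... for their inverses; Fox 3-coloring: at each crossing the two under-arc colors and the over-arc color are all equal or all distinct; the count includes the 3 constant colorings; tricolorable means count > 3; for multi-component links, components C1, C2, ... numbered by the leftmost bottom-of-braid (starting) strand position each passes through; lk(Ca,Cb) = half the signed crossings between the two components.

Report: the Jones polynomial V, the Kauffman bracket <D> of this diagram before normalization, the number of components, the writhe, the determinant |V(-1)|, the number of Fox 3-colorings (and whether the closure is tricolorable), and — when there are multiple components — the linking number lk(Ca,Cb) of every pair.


V(x) = -x^-4 + x^-3 + x^-1
bracket: -A^-5 - A^3 + A^7, w = -3
1 component, writhe -3, over 9 crossings
det 3, colorings 9 of 3^9 — tricolorable
observation: the word shrinks to σ2⁻¹ σ1 σ2⁻¹ σ3⁻¹ σ2⁻¹ after cancelling


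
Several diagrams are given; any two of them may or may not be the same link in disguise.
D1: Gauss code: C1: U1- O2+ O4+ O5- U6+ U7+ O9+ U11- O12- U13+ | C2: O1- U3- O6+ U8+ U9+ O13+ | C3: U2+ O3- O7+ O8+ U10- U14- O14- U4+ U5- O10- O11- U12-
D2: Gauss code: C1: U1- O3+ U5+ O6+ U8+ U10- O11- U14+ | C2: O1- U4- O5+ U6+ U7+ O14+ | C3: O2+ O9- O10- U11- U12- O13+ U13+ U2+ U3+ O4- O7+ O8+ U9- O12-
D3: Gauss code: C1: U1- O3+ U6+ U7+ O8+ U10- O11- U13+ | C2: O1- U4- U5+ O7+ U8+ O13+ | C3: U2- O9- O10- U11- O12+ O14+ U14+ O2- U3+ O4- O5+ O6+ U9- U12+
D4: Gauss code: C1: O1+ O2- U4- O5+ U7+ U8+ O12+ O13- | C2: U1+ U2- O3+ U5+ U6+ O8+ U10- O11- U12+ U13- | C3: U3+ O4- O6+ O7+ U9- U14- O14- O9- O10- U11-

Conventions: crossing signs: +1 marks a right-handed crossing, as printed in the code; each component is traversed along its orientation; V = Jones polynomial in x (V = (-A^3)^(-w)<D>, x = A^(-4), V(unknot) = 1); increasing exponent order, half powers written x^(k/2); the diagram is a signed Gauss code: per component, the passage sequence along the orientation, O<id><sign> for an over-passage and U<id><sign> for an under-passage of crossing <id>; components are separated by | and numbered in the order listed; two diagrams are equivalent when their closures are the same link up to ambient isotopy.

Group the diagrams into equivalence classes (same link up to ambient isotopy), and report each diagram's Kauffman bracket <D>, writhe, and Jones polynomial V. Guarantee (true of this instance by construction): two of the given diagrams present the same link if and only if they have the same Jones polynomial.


classes: {D1, D2, D3, D4}
V(D1) = 1 + x + x^2 + x^3  [14 crossings, <D> = A^-12 + A^-8 + A^-4 + 1, w = 0]
D2 (bracket A^-6 + A^-2 + A^2 + A^6; 14 crossings at w = +2): V = 1 + x + x^2 + x^3
D3 (bracket A^-6 + A^-2 + A^2 + A^6; 14 crossings at w = +2): V = 1 + x + x^2 + x^3
D4 (bracket A^-12 + A^-8 + A^-4 + 1; 14 crossings at w = 0): V = 1 + x + x^2 + x^3
insight: all 4 diagrams share one V(x), hence one class


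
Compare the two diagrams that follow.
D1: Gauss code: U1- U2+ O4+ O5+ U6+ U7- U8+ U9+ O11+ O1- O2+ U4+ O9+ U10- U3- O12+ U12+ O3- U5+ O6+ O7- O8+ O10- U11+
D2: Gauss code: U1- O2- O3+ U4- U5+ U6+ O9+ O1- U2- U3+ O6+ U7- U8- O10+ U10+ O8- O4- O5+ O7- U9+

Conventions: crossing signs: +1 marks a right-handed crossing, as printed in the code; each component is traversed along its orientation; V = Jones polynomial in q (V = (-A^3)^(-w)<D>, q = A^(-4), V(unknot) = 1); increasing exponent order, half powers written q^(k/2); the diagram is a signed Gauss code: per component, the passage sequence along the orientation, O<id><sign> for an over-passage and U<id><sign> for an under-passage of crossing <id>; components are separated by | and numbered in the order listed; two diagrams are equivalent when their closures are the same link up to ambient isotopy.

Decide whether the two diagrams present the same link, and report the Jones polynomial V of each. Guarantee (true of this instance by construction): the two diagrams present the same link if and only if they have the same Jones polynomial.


equivalent: no
V(D1) = q - q^2 + 2q^3 - q^4 + q^5 - q^6  (w +4, c 12, <D> = -A^-12 + A^-8 - A^-4 + 2 - A^4 + A^8)
V(D2) = 1  [10 crossings, <D> = 1, w = 0]
key observation: 2 classes among 2 diagrams; unequal V(q) rules out equality


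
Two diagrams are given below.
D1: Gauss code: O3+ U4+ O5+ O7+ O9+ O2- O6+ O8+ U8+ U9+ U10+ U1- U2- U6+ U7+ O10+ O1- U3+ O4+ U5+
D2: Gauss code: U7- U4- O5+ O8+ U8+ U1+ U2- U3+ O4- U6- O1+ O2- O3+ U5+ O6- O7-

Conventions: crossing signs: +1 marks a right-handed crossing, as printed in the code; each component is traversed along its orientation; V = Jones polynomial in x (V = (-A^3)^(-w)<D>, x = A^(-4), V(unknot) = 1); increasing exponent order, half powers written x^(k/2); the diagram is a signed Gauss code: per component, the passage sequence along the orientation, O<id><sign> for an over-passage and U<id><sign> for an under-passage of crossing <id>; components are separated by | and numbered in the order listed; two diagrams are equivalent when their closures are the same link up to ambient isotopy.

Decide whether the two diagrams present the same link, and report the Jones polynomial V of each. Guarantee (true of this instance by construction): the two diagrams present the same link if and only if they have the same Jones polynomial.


equivalent: no
V(D1) = x + x^3 - x^4  (w +6, c 10, <D> = -A^2 + A^6 + A^14)
V(D2) = x^-2 - x^-1 + 1 - x + x^2  (w 0, c 8, <D> = A^-8 - A^-4 + 1 - A^4 + A^8)
why: 2 classes among 2 diagrams; unequal V(x) rules out equality


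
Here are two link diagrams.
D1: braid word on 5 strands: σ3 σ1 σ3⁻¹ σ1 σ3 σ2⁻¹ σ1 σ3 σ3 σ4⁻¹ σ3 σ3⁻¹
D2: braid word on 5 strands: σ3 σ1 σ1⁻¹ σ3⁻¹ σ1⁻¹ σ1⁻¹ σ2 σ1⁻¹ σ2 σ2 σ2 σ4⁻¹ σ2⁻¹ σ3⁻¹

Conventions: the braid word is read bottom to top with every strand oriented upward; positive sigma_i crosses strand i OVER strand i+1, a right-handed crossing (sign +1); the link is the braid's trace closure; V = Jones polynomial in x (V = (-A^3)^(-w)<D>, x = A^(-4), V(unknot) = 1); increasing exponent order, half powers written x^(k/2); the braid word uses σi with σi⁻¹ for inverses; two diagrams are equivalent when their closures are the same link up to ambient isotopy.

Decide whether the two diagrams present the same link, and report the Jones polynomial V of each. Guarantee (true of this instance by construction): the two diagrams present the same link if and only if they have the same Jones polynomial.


equivalent: no
V(D1) = x^2 + 2x^4 - 2x^5 + x^6 - 2x^7 + x^8  (w +4, c 12, <D> = A^-20 - 2A^-16 + A^-12 - 2A^-8 + 2A^-4 + A^4)
V(D2) = -x^-3 + 2x^-2 - 2x^-1 + 3 - 2x + 2x^2 - x^3  (w -2, c 14, <D> = -A^-18 + 2A^-14 - 2A^-10 + 3A^-6 - 2A^-2 + 2A^2 - A^6)
why: 2 classes among 2 diagrams; unequal V(x) rules out equality


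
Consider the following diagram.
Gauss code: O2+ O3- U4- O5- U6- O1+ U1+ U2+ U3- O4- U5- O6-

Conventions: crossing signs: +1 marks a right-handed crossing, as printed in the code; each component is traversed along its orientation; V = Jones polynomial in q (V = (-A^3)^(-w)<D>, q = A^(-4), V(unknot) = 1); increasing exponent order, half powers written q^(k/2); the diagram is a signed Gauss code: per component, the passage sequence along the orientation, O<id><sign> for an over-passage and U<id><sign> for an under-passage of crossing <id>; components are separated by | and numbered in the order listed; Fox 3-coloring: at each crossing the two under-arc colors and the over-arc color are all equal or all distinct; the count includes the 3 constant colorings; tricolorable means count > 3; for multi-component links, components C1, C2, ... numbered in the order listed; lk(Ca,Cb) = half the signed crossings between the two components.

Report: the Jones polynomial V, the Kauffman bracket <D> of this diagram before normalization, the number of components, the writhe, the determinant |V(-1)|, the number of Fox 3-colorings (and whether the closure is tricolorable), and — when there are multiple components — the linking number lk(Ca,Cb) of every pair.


V = -q^-4 + q^-3 + q^-1
<D> = A^-2 + A^6 - A^10 (w = -2)
1 component over 6 crossings, w = -2
9 Fox colorings among 3^6, |V(-1)| = 3: tricolorable
why: det 3 = |V(-1)|; divisible by 3, so tricolorable


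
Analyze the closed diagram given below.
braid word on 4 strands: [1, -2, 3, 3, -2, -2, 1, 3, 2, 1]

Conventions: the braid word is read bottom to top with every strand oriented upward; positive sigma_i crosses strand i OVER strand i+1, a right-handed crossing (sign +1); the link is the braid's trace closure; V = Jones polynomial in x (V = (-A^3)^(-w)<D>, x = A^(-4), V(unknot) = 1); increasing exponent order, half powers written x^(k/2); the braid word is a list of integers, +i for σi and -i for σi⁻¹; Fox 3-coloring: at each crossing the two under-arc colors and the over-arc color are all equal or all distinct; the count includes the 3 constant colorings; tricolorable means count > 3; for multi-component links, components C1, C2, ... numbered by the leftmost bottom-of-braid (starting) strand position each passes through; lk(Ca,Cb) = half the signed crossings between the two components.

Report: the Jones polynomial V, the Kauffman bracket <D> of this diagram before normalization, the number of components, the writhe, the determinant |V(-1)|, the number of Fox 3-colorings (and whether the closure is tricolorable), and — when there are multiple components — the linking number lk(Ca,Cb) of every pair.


Jones polynomial: V(x) = -2x^(1/2) + x^(3/2) - 2x^(5/2) + x^(7/2) - x^(9/2) + x^(11/2)
<D> = A^-10 - A^-6 + A^-2 - 2A^2 + A^6 - 2A^10; writhe +4
components 2, writhe +4 (10 crossings)
linking number lk(C1,C2) = 0
3-colorings: 3 of 3^10, det 8 — not tricolorable
note: w = +4 shifts under R1 moves; the (-A^3)^(-4) factor cancels that in V


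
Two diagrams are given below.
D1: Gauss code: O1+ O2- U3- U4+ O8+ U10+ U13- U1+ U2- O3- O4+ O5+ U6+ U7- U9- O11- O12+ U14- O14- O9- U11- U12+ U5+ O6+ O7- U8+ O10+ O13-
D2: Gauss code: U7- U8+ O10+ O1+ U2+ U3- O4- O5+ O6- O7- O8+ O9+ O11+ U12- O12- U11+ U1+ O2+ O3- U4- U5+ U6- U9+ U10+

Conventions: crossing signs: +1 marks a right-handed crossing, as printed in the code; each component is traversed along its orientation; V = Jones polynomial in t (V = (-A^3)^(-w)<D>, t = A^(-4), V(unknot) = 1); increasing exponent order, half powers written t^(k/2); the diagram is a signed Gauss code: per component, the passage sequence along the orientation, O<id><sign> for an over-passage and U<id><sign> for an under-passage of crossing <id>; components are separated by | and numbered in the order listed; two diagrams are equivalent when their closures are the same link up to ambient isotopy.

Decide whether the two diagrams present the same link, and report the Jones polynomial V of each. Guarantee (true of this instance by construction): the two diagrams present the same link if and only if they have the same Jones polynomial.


same link: yes
V(D1) = 1  [14 crossings, <D> = 1, w = 0]
V(D2) = 1  [12 crossings, <D> = A^6, w = +2]
insight: one V(t) for all 2 diagrams — one class (guaranteed)


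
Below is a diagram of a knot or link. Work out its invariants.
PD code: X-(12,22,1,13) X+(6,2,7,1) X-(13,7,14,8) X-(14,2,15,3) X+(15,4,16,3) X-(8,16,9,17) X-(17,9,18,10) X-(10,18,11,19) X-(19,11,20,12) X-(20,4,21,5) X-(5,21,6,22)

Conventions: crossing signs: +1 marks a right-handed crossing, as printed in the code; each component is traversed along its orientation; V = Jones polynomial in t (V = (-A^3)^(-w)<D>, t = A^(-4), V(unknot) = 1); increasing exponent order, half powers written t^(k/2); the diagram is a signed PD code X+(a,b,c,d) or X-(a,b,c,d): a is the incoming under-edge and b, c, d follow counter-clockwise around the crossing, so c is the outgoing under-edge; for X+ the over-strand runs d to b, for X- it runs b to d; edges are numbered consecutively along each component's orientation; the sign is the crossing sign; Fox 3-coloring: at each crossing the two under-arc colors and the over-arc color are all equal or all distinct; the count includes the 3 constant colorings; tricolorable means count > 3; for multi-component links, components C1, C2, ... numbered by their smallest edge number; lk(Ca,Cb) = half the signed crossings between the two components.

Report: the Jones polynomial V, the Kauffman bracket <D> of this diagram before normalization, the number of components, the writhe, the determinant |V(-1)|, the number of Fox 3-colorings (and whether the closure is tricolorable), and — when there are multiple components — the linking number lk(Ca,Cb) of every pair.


V = -t^(-21/2) + t^(-19/2) - 2t^(-17/2) + 3t^(-15/2) - 3t^(-13/2) + 2t^(-11/2) - 2t^(-9/2) + t^(-7/2) - t^(-5/2)
<D> = A^-11 - A^-7 + 2A^-3 - 2A + 3A^5 - 3A^9 + 2A^13 - A^17 + A^21 (w = -7)
2 components over 11 crossings, w = -7
lk(C1,C2): -4
3 Fox colorings among 3^11, |V(-1)| = 16: not tricolorable
why: span 8 respects span(V) <= c + mu - 1 = 12 for this 2-component diagram


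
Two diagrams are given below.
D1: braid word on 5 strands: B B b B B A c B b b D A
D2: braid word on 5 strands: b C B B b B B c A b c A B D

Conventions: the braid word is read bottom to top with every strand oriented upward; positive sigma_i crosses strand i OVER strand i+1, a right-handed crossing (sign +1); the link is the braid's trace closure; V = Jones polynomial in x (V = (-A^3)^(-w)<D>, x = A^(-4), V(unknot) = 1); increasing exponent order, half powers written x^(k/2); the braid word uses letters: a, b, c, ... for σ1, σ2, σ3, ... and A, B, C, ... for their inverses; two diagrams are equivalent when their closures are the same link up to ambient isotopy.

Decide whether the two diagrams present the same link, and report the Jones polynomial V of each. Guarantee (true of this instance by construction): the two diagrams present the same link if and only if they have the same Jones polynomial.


same link: yes
V(D1) = -x^-6 + x^-5 - x^-4 + 2x^-3 - x^-2 + x^-1  [12 crossings, <D> = A^-8 - A^-4 + 2 - A^4 + A^8 - A^12, w = -4]
D2 (bracket A^-8 - A^-4 + 2 - A^4 + A^8 - A^12; 14 crossings at w = -4): V = -x^-6 + x^-5 - x^-4 + 2x^-3 - x^-2 + x^-1
note: from 12 to 14 crossings by R-moves: one link, two diagrams


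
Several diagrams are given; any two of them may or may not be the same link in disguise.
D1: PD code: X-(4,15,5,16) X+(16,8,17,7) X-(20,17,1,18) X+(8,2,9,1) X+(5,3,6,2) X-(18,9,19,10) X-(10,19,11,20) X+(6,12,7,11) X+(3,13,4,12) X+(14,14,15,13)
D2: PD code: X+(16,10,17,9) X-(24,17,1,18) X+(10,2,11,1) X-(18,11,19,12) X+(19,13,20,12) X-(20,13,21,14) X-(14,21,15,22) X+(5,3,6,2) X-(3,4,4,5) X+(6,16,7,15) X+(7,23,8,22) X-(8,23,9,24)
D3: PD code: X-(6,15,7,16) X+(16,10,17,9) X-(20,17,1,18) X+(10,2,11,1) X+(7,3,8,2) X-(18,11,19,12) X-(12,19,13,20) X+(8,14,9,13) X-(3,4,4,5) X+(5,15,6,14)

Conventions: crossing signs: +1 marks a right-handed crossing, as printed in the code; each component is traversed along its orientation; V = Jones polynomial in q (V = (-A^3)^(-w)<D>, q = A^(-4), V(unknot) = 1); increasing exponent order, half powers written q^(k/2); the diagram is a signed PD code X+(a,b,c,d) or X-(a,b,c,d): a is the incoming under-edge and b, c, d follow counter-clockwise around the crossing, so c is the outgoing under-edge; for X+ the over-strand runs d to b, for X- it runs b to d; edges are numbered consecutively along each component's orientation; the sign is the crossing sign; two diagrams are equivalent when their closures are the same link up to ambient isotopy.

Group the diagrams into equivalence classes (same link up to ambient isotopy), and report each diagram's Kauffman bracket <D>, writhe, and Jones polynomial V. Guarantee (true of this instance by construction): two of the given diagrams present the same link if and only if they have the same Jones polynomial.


equivalence classes: {D1, D2, D3}
D1 (bracket -A^-6 + 2A^-2 - 2A^2 + 3A^6 - 2A^10 + 2A^14 - A^18; 10 crossings at w = +2): V = -q^-3 + 2q^-2 - 2q^-1 + 3 - 2q + 2q^2 - q^3
D2 (bracket -A^-12 + 2A^-8 - 2A^-4 + 3 - 2A^4 + 2A^8 - A^12; 12 crossings at w = 0): V = -q^-3 + 2q^-2 - 2q^-1 + 3 - 2q + 2q^2 - q^3
V(D3) = -q^-3 + 2q^-2 - 2q^-1 + 3 - 2q + 2q^2 - q^3  [10 crossings, <D> = -A^-12 + 2A^-8 - 2A^-4 + 3 - 2A^4 + 2A^8 - A^12, w = 0]
key observation: all 3 diagrams share one V(q), hence one class


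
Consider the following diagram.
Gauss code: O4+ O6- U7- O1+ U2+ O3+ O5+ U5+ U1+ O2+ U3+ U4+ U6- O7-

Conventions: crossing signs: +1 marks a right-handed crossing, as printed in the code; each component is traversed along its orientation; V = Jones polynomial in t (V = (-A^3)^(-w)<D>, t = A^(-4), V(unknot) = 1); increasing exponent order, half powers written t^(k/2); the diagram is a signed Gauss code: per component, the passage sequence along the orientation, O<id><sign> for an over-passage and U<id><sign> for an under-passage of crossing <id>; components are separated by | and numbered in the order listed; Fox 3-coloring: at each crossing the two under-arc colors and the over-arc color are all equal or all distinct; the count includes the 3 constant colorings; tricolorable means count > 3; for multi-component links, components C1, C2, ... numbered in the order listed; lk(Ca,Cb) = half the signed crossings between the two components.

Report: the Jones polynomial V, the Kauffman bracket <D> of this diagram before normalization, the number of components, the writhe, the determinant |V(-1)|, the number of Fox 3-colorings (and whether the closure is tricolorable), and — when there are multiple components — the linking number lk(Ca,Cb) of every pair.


Jones polynomial: V(t) = t + t^3 - t^4
<D> = A^-7 - A^-3 - A^5; writhe +3
components 1, writhe +3 (7 crossings)
3-colorings: 9 of 3^7, det 3 — tricolorable
note: w = +3 shifts under R1 moves; the (-A^3)^(-3) factor cancels that in V


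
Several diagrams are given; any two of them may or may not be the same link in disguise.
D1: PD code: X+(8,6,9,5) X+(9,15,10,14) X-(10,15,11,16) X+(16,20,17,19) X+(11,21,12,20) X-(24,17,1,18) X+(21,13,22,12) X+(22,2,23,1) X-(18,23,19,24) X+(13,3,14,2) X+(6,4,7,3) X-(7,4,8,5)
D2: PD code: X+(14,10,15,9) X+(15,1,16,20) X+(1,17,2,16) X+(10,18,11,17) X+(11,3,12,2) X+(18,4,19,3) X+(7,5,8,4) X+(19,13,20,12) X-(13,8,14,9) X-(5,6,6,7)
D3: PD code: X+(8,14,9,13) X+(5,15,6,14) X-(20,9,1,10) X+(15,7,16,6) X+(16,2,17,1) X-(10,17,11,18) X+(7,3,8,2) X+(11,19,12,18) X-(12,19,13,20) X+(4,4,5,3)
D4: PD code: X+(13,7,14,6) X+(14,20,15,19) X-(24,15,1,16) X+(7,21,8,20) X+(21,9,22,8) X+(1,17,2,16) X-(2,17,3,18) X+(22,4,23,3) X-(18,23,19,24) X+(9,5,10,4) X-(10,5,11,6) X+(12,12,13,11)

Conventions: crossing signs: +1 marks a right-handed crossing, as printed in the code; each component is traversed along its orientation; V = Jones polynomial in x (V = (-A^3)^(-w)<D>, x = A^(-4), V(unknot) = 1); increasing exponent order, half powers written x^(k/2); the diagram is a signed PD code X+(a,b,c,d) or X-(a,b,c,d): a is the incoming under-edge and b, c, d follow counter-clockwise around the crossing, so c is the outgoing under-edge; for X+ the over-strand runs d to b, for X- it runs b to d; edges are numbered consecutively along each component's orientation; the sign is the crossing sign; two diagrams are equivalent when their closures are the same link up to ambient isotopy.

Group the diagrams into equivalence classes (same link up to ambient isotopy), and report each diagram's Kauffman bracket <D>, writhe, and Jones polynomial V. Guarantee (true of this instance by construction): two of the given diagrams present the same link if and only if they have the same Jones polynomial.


classes: {D1, D3, D4} | {D2}
V(D1) = x^-1 - 1 + 2x - 2x^2 + 2x^3 - 2x^4 + x^5  [12 crossings, <D> = A^-8 - 2A^-4 + 2 - 2A^4 + 2A^8 - A^12 + A^16, w = +4]
V(D2) = x^2 + x^4 - x^5 + x^6 - x^7  [10 crossings, <D> = -A^-10 + A^-6 - A^-2 + A^2 + A^10, w = +6]
V(D3) = x^-1 - 1 + 2x - 2x^2 + 2x^3 - 2x^4 + x^5  (w +4, c 10, <D> = A^-8 - 2A^-4 + 2 - 2A^4 + 2A^8 - A^12 + A^16)
D4 (bracket A^-8 - 2A^-4 + 2 - 2A^4 + 2A^8 - A^12 + A^16; 12 crossings at w = +4): V = x^-1 - 1 + 2x - 2x^2 + 2x^3 - 2x^4 + x^5
insight: 2 values of V(x) split the 4 diagrams


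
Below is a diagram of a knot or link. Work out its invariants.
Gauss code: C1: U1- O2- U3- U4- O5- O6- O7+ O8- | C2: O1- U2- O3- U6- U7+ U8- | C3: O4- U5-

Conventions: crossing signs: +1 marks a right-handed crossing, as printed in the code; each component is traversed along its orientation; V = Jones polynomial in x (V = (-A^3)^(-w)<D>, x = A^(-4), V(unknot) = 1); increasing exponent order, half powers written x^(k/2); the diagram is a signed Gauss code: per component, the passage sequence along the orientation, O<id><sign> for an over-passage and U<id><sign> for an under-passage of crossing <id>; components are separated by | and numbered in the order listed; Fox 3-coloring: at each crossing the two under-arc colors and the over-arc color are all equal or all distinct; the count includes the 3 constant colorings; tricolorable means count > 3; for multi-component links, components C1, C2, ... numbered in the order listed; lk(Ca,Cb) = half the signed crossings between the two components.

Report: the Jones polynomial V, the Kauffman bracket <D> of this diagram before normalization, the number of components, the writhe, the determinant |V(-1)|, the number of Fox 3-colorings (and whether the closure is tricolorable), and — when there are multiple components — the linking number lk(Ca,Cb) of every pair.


V(x) = x^-8 - x^-7 + 2x^-6 - x^-5 + 2x^-4 + x^-2
bracket: A^-10 + 2A^-2 - A^2 + 2A^6 - A^10 + A^14, w = -6
3 components, writhe -6, over 8 crossings
lk(C1,C2) = -2
linking number lk(C1,C3) = -1
lk(C2,C3): 0
det 8, colorings 3 of 3^8 — not tricolorable
observation: det 8 = |V(-1)|; not divisible by 3, so not tricolorable


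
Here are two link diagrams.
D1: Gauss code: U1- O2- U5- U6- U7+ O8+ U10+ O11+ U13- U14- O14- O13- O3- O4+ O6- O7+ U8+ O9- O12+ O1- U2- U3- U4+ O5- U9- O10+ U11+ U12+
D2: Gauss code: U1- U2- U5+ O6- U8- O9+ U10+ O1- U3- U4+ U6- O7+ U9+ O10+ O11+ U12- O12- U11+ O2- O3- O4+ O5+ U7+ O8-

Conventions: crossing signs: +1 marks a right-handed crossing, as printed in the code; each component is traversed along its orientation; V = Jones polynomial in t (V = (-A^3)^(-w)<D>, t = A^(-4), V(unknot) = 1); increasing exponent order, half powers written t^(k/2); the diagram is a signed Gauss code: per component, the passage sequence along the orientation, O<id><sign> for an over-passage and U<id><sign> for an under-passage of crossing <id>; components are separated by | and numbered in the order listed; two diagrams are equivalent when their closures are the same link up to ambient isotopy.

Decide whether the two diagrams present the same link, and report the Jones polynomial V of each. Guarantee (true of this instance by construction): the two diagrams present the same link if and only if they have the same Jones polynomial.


equivalent: yes
V(D1) = -t^-3 + 2t^-2 - 2t^-1 + 3 - 2t + 2t^2 - t^3  (w -2, c 14, <D> = -A^-18 + 2A^-14 - 2A^-10 + 3A^-6 - 2A^-2 + 2A^2 - A^6)
V(D2) = -t^-3 + 2t^-2 - 2t^-1 + 3 - 2t + 2t^2 - t^3  [12 crossings, <D> = -A^-12 + 2A^-8 - 2A^-4 + 3 - 2A^4 + 2A^8 - A^12, w = 0]
key observation: all 2 diagrams share one V(t), hence one class


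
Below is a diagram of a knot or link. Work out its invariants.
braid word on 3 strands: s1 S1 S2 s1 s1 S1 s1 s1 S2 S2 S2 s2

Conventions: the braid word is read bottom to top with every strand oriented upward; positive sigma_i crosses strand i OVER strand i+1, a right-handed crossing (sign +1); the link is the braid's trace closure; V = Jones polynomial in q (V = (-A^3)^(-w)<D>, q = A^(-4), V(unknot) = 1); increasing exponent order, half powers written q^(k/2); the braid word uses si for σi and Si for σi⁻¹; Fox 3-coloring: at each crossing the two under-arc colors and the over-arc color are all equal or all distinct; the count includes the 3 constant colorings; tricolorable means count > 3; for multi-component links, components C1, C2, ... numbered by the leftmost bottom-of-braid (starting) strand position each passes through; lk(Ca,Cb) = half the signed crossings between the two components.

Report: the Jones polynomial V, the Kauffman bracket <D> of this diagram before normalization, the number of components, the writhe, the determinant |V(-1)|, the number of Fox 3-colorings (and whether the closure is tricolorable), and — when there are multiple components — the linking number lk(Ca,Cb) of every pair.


V(q) = -q^-3 + q^-2 - q^-1 + 3 - q + q^2 - q^3
bracket: -A^-12 + A^-8 - A^-4 + 3 - A^4 + A^8 - A^12, w = 0
1 component, writhe 0, over 12 crossings
det 9, colorings 27 of 3^12 — tricolorable
observation: V is palindromic (span 6, det 9): q -> 1/q fixes it; necessary, not sufficient, for amphichirality


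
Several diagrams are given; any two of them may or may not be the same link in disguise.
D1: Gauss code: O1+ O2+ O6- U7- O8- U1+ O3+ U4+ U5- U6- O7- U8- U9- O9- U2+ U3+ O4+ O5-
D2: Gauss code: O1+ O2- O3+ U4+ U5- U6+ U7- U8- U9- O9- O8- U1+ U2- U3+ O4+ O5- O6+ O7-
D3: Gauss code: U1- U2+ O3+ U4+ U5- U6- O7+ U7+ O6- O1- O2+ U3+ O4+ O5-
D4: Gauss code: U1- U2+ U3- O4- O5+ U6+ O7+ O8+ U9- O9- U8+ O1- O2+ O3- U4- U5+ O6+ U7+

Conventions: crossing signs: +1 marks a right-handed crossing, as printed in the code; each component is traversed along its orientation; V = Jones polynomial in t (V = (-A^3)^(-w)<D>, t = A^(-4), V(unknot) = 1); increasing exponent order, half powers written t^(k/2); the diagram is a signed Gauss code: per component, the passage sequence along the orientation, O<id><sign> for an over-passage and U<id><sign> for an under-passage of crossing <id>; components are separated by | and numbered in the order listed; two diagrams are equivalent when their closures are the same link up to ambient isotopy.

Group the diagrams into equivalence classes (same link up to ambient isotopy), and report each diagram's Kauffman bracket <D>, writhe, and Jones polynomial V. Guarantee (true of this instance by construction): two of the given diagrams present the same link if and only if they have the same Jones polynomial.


grouping into links: {D1, D2, D3, D4}
V(D1) = 1  (w -1, c 9, <D> = -A^-3)
V(D2) = 1  (w -1, c 9, <D> = -A^-3)
D3 (bracket -A^3; 7 crossings at w = +1): V = 1
D4 (bracket -A^3; 9 crossings at w = +1): V = 1
key observation: all 4 diagrams share one V(t), hence one class


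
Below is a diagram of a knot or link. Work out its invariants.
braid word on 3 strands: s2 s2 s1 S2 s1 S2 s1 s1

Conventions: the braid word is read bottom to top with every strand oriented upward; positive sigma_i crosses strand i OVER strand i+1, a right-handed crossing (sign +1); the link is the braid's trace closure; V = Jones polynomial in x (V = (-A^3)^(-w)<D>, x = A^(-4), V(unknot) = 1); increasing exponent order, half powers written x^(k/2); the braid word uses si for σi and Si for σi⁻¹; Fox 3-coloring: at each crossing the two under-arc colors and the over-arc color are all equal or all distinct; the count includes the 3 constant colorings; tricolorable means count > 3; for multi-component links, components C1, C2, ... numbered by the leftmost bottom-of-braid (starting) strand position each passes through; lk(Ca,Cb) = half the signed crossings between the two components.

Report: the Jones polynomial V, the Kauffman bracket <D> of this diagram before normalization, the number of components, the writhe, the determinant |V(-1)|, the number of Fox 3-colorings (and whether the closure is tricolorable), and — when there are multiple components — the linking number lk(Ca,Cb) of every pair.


V = 2x - 2x^2 + 3x^3 - 3x^4 + 2x^5 - 2x^6 + x^7
<D> = A^-16 - 2A^-12 + 2A^-8 - 3A^-4 + 3 - 2A^4 + 2A^8 (w = +4)
1 component over 8 crossings, w = +4
9 Fox colorings among 3^8, |V(-1)| = 15: tricolorable
why: V spans 6 powers of x: at least 6 crossings in any diagram


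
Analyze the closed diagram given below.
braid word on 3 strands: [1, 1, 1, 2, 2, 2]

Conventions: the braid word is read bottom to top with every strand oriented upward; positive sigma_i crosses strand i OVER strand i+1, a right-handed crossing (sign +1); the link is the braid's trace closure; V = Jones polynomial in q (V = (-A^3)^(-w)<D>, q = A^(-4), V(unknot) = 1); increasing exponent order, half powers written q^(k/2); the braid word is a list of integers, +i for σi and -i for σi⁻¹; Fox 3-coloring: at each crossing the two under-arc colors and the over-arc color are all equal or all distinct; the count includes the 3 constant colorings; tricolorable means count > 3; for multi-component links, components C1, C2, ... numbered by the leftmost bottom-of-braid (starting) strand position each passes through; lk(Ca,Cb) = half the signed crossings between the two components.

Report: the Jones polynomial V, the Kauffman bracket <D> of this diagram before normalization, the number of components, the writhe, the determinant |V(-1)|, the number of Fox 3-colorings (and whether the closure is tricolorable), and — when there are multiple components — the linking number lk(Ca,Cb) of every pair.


Jones polynomial: V(q) = q^2 + 2q^4 - 2q^5 + q^6 - 2q^7 + q^8
<D> = A^-14 - 2A^-10 + A^-6 - 2A^-2 + 2A^2 + A^10; writhe +6
components 1, writhe +6 (6 crossings)
3-colorings: 27 of 3^6, det 9 — tricolorable
note: the span of V is 6, forcing >= 6 crossings in any diagram


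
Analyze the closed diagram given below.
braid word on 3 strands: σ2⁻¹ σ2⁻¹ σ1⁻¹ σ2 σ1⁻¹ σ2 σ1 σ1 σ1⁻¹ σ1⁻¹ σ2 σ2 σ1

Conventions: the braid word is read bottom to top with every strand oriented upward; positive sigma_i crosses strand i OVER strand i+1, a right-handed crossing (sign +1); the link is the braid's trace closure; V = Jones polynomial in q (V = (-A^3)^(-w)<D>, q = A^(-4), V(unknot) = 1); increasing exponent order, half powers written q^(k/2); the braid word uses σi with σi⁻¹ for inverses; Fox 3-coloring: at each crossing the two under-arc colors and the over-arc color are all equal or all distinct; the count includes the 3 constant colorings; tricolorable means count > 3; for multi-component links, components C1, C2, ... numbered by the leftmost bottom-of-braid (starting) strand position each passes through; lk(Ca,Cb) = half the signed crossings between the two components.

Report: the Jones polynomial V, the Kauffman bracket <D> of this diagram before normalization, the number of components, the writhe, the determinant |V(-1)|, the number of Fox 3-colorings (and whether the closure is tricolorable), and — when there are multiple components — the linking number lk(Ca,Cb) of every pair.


Jones polynomial: V(q) = q^(-5/2) - 2q^(-3/2) + 3q^(-1/2) - 4q^(1/2) + 3q^(3/2) - 4q^(5/2) + 2q^(7/2) - q^(9/2)
<D> = A^-15 - 2A^-11 + 4A^-7 - 3A^-3 + 4A - 3A^5 + 2A^9 - A^13; writhe +1
components 2, writhe +1 (13 crossings)
linking number lk(C1,C2) = +2
3-colorings: 3 of 3^13, det 20 — not tricolorable
note: w = +1 shifts under R1 moves; the (-A^3)^(-1) factor cancels that in V


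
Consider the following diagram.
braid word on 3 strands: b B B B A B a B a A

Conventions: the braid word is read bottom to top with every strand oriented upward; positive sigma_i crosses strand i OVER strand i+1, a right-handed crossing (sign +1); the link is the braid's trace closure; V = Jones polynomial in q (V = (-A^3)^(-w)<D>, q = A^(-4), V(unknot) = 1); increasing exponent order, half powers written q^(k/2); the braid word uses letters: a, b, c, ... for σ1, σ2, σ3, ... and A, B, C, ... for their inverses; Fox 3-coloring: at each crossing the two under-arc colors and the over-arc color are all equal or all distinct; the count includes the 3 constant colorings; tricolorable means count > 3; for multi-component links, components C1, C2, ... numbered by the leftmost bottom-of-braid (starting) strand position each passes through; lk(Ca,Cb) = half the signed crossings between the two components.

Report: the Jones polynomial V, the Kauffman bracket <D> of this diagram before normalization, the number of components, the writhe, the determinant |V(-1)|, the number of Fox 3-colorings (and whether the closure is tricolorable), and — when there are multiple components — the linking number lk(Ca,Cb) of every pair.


V = -q^-4 + q^-3 + q^-1
<D> = A^-8 + 1 - A^4 (w = -4)
1 component over 10 crossings, w = -4
9 Fox colorings among 3^10, |V(-1)| = 3: tricolorable
why: inverse pairs cancel, leaving σ2⁻¹ σ2⁻¹ σ1⁻¹ σ2⁻¹ σ1 σ2⁻¹


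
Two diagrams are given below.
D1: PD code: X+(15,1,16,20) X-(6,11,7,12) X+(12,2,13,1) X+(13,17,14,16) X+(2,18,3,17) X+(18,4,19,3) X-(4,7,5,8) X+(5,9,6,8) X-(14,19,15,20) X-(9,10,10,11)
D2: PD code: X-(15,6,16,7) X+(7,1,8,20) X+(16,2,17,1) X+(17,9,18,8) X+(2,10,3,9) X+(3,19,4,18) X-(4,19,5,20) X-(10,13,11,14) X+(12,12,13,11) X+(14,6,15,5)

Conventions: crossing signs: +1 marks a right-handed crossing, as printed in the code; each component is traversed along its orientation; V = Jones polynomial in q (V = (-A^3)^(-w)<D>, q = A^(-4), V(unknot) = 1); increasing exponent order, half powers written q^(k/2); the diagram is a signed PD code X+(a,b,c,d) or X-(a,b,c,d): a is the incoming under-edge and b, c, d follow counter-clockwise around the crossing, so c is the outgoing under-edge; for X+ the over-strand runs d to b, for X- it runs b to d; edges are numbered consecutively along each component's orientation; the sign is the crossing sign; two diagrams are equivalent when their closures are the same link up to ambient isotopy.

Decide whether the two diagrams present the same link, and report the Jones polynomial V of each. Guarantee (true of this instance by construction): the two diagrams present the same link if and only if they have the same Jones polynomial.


equivalent: yes
V(D1) = q + q^3 - q^4  (w +2, c 10, <D> = -A^-10 + A^-6 + A^2)
V(D2) = q + q^3 - q^4  [10 crossings, <D> = -A^-4 + 1 + A^8, w = +4]
key observation: Reidemeister moves carry D1 (10 crossings) to D2 (10)


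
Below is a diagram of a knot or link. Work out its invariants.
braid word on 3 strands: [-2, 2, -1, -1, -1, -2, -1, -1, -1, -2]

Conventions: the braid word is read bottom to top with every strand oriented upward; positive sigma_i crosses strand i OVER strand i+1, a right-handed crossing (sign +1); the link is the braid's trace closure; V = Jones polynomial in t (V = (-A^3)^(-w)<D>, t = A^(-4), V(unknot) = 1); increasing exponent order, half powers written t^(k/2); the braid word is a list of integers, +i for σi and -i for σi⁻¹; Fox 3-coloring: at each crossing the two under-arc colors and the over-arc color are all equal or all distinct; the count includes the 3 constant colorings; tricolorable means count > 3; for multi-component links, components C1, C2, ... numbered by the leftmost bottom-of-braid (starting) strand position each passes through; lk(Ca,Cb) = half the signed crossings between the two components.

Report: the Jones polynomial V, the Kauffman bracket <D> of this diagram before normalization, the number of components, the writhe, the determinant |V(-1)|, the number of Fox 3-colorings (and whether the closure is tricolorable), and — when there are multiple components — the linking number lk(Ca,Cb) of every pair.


V = -t^-8 + t^-5 + t^-3
<D> = A^-12 + A^-4 - A^8 (w = -8)
1 component over 10 crossings, w = -8
9 Fox colorings among 3^10, |V(-1)| = 3: tricolorable
why: free reduction leaves σ1⁻¹ σ1⁻¹ σ1⁻¹ σ2⁻¹ σ1⁻¹ σ1⁻¹ σ1⁻¹ σ2⁻¹ of the original 10 letters


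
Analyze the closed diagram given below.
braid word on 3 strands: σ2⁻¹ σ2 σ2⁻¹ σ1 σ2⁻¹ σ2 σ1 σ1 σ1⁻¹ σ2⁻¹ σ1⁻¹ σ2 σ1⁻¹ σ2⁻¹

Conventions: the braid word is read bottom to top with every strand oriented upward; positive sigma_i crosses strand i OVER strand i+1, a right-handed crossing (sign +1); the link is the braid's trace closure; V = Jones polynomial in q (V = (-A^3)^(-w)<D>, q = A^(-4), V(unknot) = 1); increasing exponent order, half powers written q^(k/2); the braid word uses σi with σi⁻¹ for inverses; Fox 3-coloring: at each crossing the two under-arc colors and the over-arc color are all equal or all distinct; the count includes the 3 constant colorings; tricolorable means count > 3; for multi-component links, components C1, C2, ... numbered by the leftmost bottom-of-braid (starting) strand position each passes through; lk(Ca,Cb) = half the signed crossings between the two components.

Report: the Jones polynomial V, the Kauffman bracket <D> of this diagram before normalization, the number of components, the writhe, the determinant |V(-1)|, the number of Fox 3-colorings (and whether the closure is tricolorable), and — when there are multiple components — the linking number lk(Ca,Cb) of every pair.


Jones polynomial: V(q) = -q^-5 + q^-4 - q^-3 + 2q^-2 - q^-1 + 2 - q
<D> = -A^-10 + 2A^-6 - A^-2 + 2A^2 - A^6 + A^10 - A^14; writhe -2
components 1, writhe -2 (14 crossings)
3-colorings: 9 of 3^14, det 9 — tricolorable
note: w = -2 (over 14 crossings) is diagram-only; (-A^3)^(2) removes it from V
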